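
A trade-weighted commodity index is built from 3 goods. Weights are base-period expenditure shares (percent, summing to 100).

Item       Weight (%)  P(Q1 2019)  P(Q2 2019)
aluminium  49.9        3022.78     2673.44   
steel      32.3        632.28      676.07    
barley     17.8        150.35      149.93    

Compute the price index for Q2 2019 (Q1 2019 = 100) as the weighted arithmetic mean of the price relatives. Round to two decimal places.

aluminium: 49.9 × (2673.44/3022.78) = 49.9 × 0.884431 = 44.1331
steel: 32.3 × (676.07/632.28) = 32.3 × 1.069257 = 34.5370
barley: 17.8 × (149.93/150.35) = 17.8 × 0.997207 = 17.7503
Index = Σ wᵢ·(p₁ᵢ/p₀ᵢ) = 44.1331 + 34.5370 + 17.7503 = 96.4204

96.42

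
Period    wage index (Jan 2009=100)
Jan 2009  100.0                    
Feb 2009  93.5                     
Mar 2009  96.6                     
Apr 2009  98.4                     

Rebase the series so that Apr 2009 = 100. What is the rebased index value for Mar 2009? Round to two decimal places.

Rebased(Mar 2009) = 96.6 / 98.4 × 100 = 98.1707

98.17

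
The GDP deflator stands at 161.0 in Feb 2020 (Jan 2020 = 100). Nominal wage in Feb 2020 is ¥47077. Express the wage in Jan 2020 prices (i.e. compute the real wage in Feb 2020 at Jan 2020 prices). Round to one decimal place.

Real = Nominal ÷ (Index/100) = 47077 ÷ (161.0/100)
     = 47077 ÷ 1.610 = 29240.3727

29240.4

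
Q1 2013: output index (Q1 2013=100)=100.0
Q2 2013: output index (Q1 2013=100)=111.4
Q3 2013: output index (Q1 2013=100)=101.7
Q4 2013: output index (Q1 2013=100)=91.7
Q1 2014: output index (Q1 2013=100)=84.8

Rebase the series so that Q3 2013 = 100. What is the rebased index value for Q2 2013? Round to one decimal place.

Rebased(Q2 2013) = 111.4 / 101.7 × 100 = 109.5379

109.5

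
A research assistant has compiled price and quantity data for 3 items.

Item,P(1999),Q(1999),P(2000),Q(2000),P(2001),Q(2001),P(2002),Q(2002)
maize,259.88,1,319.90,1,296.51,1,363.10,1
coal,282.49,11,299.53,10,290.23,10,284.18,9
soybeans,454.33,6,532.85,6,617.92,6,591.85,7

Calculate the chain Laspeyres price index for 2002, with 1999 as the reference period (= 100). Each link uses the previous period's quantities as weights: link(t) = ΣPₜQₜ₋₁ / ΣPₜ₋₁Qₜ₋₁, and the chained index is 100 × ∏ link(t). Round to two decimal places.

Link 1999→2000:
ΣP(2000)Q(1999) = 319.90×1 + 299.53×11 + 532.85×6 = 319.9 + 3294.83 + 3197.1 = 6811.83
ΣP(1999)Q(1999) = 259.88×1 + 282.49×11 + 454.33×6 = 259.88 + 3107.39 + 2725.98 = 6093.25
link = 6811.83/6093.25 = 1.117930
Link 2000→2001:
ΣP(2001)Q(2000) = 296.51×1 + 290.23×10 + 617.92×6 = 296.51 + 2902.3 + 3707.52 = 6906.33
ΣP(2000)Q(2000) = 319.90×1 + 299.53×10 + 532.85×6 = 319.9 + 2995.3 + 3197.1 = 6512.3
link = 6906.33/6512.3 = 1.060506
Link 2001→2002:
ΣP(2002)Q(2001) = 363.10×1 + 284.18×10 + 591.85×6 = 363.1 + 2841.8 + 3551.1 = 6756
ΣP(2001)Q(2001) = 296.51×1 + 290.23×10 + 617.92×6 = 296.51 + 2902.3 + 3707.52 = 6906.33
link = 6756/6906.33 = 0.978233
Chained index = 100 × 1.117930 × 1.060506 × 0.978233 = 115.9765

115.98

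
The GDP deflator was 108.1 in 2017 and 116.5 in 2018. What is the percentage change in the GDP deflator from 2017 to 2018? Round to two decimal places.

Change = (116.5 − 108.1) / 108.1 × 100
       = 8.4 / 108.1 × 100 = 7.7706%

7.77%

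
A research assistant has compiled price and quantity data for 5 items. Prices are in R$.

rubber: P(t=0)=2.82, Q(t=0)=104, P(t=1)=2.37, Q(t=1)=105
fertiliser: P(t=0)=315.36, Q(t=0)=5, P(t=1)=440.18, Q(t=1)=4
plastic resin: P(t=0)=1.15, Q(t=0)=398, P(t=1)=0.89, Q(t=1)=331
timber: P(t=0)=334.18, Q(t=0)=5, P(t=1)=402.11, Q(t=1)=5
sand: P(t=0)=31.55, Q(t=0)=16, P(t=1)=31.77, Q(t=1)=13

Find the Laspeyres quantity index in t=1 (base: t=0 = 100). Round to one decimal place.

Laspeyres quantity index uses base-period prices as weights.
ΣP(t=0)·Q(t=1) = 2.82×105 + 315.36×4 + 1.15×331 + 334.18×5 + 31.55×13 = 296.1 + 1261.44 + 380.65 + 1670.9 + 410.15 = 4019.24
ΣP(t=0)·Q(t=0) = 2.82×104 + 315.36×5 + 1.15×398 + 334.18×5 + 31.55×16 = 293.28 + 1576.8 + 457.7 + 1670.9 + 504.8 = 4503.48
Index = 4019.24 / 4503.48 × 100 = 89.2474

89.2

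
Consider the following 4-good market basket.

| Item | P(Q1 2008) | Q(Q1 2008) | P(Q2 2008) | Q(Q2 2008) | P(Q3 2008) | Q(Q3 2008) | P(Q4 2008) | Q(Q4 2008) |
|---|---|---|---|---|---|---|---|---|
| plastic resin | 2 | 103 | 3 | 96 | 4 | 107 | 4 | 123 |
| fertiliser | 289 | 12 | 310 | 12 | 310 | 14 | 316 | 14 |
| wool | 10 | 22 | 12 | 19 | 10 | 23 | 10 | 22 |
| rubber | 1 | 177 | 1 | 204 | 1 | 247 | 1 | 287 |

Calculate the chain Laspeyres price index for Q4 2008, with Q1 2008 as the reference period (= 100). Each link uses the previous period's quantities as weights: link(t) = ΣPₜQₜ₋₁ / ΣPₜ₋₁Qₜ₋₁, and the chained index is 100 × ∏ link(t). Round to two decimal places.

113.02

Link Q1 2008→Q2 2008:
ΣP(Q2 2008)Q(Q1 2008) = 3×103 + 310×12 + 12×22 + 1×177 = 309 + 3720 + 264 + 177 = 4470
ΣP(Q1 2008)Q(Q1 2008) = 2×103 + 289×12 + 10×22 + 1×177 = 206 + 3468 + 220 + 177 = 4071
link = 4470/4071 = 1.098010
Link Q2 2008→Q3 2008:
ΣP(Q3 2008)Q(Q2 2008) = 4×96 + 310×12 + 10×19 + 1×204 = 384 + 3720 + 190 + 204 = 4498
ΣP(Q2 2008)Q(Q2 2008) = 3×96 + 310×12 + 12×19 + 1×204 = 288 + 3720 + 228 + 204 = 4440
link = 4498/4440 = 1.013063
Link Q3 2008→Q4 2008:
ΣP(Q4 2008)Q(Q3 2008) = 4×107 + 316×14 + 10×23 + 1×247 = 428 + 4424 + 230 + 247 = 5329
ΣP(Q3 2008)Q(Q3 2008) = 4×107 + 310×14 + 10×23 + 1×247 = 428 + 4340 + 230 + 247 = 5245
link = 5329/5245 = 1.016015
Chained index = 100 × 1.098010 × 1.013063 × 1.016015 = 113.0168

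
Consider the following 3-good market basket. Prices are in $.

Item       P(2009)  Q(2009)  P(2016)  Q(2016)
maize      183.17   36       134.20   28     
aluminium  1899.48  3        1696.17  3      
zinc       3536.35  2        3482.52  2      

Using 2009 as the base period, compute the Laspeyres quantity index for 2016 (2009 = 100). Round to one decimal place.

Laspeyres quantity index uses base-period prices as weights.
ΣP(2009)·Q(2016) = 183.17×28 + 1899.48×3 + 3536.35×2 = 5128.76 + 5698.44 + 7072.7 = 17899.9
ΣP(2009)·Q(2009) = 183.17×36 + 1899.48×3 + 3536.35×2 = 6594.12 + 5698.44 + 7072.7 = 19365.26
Index = 17899.9 / 19365.26 × 100 = 92.4330

92.4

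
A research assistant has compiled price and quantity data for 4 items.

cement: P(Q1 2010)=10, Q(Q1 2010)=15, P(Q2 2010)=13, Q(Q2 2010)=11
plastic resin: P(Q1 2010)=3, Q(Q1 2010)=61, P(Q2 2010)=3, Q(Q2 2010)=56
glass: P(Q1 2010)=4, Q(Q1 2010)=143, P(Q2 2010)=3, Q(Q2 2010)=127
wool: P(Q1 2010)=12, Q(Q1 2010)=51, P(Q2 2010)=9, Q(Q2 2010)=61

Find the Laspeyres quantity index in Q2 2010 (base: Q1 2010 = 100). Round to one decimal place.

100.1

Laspeyres quantity index uses base-period prices as weights.
ΣP(Q1 2010)·Q(Q2 2010) = 10×11 + 3×56 + 4×127 + 12×61 = 110 + 168 + 508 + 732 = 1518
ΣP(Q1 2010)·Q(Q1 2010) = 10×15 + 3×61 + 4×143 + 12×51 = 150 + 183 + 572 + 612 = 1517
Index = 1518 / 1517 × 100 = 100.0659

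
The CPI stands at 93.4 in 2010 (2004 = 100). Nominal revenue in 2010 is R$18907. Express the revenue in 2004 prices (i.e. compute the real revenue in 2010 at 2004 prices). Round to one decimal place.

Real = Nominal ÷ (Index/100) = 18907 ÷ (93.4/100)
     = 18907 ÷ 0.934 = 20243.0407

20243.0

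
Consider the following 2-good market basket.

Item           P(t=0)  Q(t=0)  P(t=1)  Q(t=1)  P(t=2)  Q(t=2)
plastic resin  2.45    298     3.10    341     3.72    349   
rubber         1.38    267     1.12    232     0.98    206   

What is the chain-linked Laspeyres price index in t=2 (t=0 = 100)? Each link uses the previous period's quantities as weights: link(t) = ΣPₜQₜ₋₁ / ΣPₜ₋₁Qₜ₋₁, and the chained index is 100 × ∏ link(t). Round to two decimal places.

Link t=0→t=1:
ΣP(t=1)Q(t=0) = 3.10×298 + 1.12×267 = 923.8 + 299.04 = 1222.84
ΣP(t=0)Q(t=0) = 2.45×298 + 1.38×267 = 730.1 + 368.46 = 1098.56
link = 1222.84/1098.56 = 1.113130
Link t=1→t=2:
ΣP(t=2)Q(t=1) = 3.72×341 + 0.98×232 = 1268.52 + 227.36 = 1495.88
ΣP(t=1)Q(t=1) = 3.10×341 + 1.12×232 = 1057.1 + 259.84 = 1316.94
link = 1495.88/1316.94 = 1.135876
Chained index = 100 × 1.113130 × 1.135876 = 126.4377

126.44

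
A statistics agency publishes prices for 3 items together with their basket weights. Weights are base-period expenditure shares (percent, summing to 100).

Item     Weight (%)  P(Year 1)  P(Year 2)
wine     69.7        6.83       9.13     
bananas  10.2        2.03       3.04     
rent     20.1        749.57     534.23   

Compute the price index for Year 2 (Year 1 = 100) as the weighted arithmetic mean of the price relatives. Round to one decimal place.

wine: 69.7 × (9.13/6.83) = 69.7 × 1.336750 = 93.1714
bananas: 10.2 × (3.04/2.03) = 10.2 × 1.497537 = 15.2749
rent: 20.1 × (534.23/749.57) = 20.1 × 0.712715 = 14.3256
Index = Σ wᵢ·(p₁ᵢ/p₀ᵢ) = 93.1714 + 15.2749 + 14.3256 = 122.7719

122.8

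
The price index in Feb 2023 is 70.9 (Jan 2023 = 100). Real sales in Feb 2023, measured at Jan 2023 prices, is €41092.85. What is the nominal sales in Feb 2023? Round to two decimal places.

29134.83

Nominal = Real × (Index/100) = 41092.85 × (70.9/100)
        = 41092.85 × 0.709 = 29134.8307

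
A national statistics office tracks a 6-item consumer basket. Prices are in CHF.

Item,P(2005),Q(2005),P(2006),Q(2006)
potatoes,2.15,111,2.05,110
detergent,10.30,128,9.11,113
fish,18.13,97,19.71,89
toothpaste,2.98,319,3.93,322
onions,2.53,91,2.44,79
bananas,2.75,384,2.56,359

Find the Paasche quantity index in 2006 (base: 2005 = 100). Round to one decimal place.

Paasche quantity index uses current-period prices as weights.
ΣP(2006)·Q(2006) = 2.05×110 + 9.11×113 + 19.71×89 + 3.93×322 + 2.44×79 + 2.56×359 = 225.5 + 1029.43 + 1754.19 + 1265.46 + 192.76 + 919.04 = 5386.38
ΣP(2006)·Q(2005) = 2.05×111 + 9.11×128 + 19.71×97 + 3.93×319 + 2.44×91 + 2.56×384 = 227.55 + 1166.08 + 1911.87 + 1253.67 + 222.04 + 983.04 = 5764.25
Index = 5386.38 / 5764.25 × 100 = 93.4446

93.4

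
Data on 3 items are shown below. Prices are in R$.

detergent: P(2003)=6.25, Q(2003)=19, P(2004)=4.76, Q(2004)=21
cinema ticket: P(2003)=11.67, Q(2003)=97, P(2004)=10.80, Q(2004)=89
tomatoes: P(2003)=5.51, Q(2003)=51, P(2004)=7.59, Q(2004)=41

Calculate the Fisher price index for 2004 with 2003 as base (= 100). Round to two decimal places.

98.94

Laspeyres component (base-period weights):
ΣP(2004)Q(2003) = 4.76×19 + 10.80×97 + 7.59×51 = 90.44 + 1047.6 + 387.09 = 1525.13
ΣP(2003)Q(2003) = 6.25×19 + 11.67×97 + 5.51×51 = 118.75 + 1131.99 + 281.01 = 1531.75
L = 1525.13 / 1531.75 × 100 = 99.5678
Paasche component (current-period weights):
ΣP(2004)Q(2004) = 4.76×21 + 10.80×89 + 7.59×41 = 99.96 + 961.2 + 311.19 = 1372.35
ΣP(2003)Q(2004) = 6.25×21 + 11.67×89 + 5.51×41 = 131.25 + 1038.63 + 225.91 = 1395.79
P = 1372.35 / 1395.79 × 100 = 98.3207
Fisher = √(L × P) = √(99.5678 × 98.3207) = 98.9423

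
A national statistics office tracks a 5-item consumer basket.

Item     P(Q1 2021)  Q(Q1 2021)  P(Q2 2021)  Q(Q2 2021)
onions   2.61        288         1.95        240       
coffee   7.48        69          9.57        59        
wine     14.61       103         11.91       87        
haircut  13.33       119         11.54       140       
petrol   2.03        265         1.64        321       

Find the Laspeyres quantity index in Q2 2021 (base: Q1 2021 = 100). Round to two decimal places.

99.18

Laspeyres quantity index uses base-period prices as weights.
ΣP(Q1 2021)·Q(Q2 2021) = 2.61×240 + 7.48×59 + 14.61×87 + 13.33×140 + 2.03×321 = 626.4 + 441.32 + 1271.07 + 1866.2 + 651.63 = 4856.62
ΣP(Q1 2021)·Q(Q1 2021) = 2.61×288 + 7.48×69 + 14.61×103 + 13.33×119 + 2.03×265 = 751.68 + 516.12 + 1504.83 + 1586.27 + 537.95 = 4896.85
Index = 4856.62 / 4896.85 × 100 = 99.1785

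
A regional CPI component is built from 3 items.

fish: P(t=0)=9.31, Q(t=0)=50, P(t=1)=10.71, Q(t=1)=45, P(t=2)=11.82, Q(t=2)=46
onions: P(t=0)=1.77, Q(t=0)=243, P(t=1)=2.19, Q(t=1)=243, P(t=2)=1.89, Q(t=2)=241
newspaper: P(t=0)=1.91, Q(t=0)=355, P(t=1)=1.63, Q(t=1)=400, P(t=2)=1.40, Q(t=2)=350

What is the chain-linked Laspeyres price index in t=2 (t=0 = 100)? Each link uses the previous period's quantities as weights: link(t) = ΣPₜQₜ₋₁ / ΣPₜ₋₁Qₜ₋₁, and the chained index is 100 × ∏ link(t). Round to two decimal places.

97.40

Link t=0→t=1:
ΣP(t=1)Q(t=0) = 10.71×50 + 2.19×243 + 1.63×355 = 535.5 + 532.17 + 578.65 = 1646.32
ΣP(t=0)Q(t=0) = 9.31×50 + 1.77×243 + 1.91×355 = 465.5 + 430.11 + 678.05 = 1573.66
link = 1646.32/1573.66 = 1.046173
Link t=1→t=2:
ΣP(t=2)Q(t=1) = 11.82×45 + 1.89×243 + 1.40×400 = 531.9 + 459.27 + 560 = 1551.17
ΣP(t=1)Q(t=1) = 10.71×45 + 2.19×243 + 1.63×400 = 481.95 + 532.17 + 652 = 1666.12
link = 1551.17/1666.12 = 0.931007
Chained index = 100 × 1.046173 × 0.931007 = 97.3994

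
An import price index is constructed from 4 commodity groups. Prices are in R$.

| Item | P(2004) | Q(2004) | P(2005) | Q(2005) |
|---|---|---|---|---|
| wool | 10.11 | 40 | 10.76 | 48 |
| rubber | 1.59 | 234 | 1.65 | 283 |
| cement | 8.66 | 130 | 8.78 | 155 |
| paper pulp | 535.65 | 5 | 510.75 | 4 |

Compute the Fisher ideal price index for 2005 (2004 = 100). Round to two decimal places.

Laspeyres component (base-period weights):
ΣP(2005)Q(2004) = 10.76×40 + 1.65×234 + 8.78×130 + 510.75×5 = 430.4 + 386.1 + 1141.4 + 2553.75 = 4511.65
ΣP(2004)Q(2004) = 10.11×40 + 1.59×234 + 8.66×130 + 535.65×5 = 404.4 + 372.06 + 1125.8 + 2678.25 = 4580.51
L = 4511.65 / 4580.51 × 100 = 98.4967
Paasche component (current-period weights):
ΣP(2005)Q(2005) = 10.76×48 + 1.65×283 + 8.78×155 + 510.75×4 = 516.48 + 466.95 + 1360.9 + 2043 = 4387.33
ΣP(2004)Q(2005) = 10.11×48 + 1.59×283 + 8.66×155 + 535.65×4 = 485.28 + 449.97 + 1342.3 + 2142.6 = 4420.15
P = 4387.33 / 4420.15 × 100 = 99.2575
Fisher = √(L × P) = √(98.4967 × 99.2575) = 98.8764

98.88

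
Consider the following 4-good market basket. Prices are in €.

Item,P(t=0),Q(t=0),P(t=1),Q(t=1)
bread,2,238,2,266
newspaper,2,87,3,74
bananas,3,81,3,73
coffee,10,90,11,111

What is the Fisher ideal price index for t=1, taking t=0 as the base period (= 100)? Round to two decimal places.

Laspeyres component (base-period weights):
ΣP(t=1)Q(t=0) = 2×238 + 3×87 + 3×81 + 11×90 = 476 + 261 + 243 + 990 = 1970
ΣP(t=0)Q(t=0) = 2×238 + 2×87 + 3×81 + 10×90 = 476 + 174 + 243 + 900 = 1793
L = 1970 / 1793 × 100 = 109.8717
Paasche component (current-period weights):
ΣP(t=1)Q(t=1) = 2×266 + 3×74 + 3×73 + 11×111 = 532 + 222 + 219 + 1221 = 2194
ΣP(t=0)Q(t=1) = 2×266 + 2×74 + 3×73 + 10×111 = 532 + 148 + 219 + 1110 = 2009
P = 2194 / 2009 × 100 = 109.2086
Fisher = √(L × P) = √(109.8717 × 109.2086) = 109.5396

109.54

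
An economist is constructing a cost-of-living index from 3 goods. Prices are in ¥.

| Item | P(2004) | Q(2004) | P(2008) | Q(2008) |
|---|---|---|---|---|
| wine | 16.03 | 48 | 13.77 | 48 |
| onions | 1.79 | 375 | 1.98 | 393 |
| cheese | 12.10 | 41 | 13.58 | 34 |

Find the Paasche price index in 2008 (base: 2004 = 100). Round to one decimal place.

Paasche price index uses current-period quantities as weights.
ΣP(2008)·Q(2008) = 13.77×48 + 1.98×393 + 13.58×34 = 660.96 + 778.14 + 461.72 = 1900.82
ΣP(2004)·Q(2008) = 16.03×48 + 1.79×393 + 12.10×34 = 769.44 + 703.47 + 411.4 = 1884.31
Index = 1900.82 / 1884.31 × 100 = 100.8762

100.9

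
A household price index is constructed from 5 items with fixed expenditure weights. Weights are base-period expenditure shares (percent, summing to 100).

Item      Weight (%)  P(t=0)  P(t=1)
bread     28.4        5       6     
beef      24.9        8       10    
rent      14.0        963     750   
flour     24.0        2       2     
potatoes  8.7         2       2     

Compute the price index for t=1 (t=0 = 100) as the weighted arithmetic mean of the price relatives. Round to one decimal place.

bread: 28.4 × (6/5) = 28.4 × 1.200000 = 34.0800
beef: 24.9 × (10/8) = 24.9 × 1.250000 = 31.1250
rent: 14.0 × (750/963) = 14.0 × 0.778816 = 10.9034
flour: 24.0 × (2/2) = 24.0 × 1.000000 = 24.0000
potatoes: 8.7 × (2/2) = 8.7 × 1.000000 = 8.7000
Index = Σ wᵢ·(p₁ᵢ/p₀ᵢ) = 34.0800 + 31.1250 + 10.9034 + 24.0000 + 8.7000 = 108.8084

108.8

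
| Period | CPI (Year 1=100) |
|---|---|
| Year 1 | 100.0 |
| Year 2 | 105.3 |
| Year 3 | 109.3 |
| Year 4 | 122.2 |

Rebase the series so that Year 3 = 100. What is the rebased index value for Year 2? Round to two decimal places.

Rebased(Year 2) = 105.3 / 109.3 × 100 = 96.3403

96.34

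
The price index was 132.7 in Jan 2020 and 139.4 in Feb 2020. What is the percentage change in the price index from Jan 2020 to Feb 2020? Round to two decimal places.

5.05%

Change = (139.4 − 132.7) / 132.7 × 100
       = 6.7 / 132.7 × 100 = 5.0490%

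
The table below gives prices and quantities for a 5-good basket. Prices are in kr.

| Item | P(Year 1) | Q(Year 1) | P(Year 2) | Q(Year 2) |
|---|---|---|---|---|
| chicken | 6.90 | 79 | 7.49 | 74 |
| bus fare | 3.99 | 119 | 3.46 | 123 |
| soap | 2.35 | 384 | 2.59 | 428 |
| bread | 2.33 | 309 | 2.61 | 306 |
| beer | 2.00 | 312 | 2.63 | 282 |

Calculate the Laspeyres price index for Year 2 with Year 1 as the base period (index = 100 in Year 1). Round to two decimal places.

Laspeyres price index uses base-period quantities as weights.
ΣP(Year 2)·Q(Year 1) = 7.49×79 + 3.46×119 + 2.59×384 + 2.61×309 + 2.63×312 = 591.71 + 411.74 + 994.56 + 806.49 + 820.56 = 3625.06
ΣP(Year 1)·Q(Year 1) = 6.90×79 + 3.99×119 + 2.35×384 + 2.33×309 + 2.00×312 = 545.1 + 474.81 + 902.4 + 719.97 + 624 = 3266.28
Index = 3625.06 / 3266.28 × 100 = 110.9844

110.98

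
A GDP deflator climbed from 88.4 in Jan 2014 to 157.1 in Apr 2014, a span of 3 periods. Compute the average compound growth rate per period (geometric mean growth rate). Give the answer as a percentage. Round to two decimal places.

Growth factor = (157.1/88.4)^(1/3) = (1.777149)^(1/3) = 1.211271
Growth rate = 1.211271 − 1 = 0.211271 = 21.1271%

21.13%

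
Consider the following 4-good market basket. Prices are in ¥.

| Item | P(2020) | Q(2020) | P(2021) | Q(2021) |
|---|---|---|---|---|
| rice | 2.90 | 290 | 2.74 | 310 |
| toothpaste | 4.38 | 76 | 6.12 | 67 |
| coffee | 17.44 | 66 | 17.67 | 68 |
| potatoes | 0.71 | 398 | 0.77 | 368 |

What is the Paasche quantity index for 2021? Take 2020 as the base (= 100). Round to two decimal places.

Paasche quantity index uses current-period prices as weights.
ΣP(2021)·Q(2021) = 2.74×310 + 6.12×67 + 17.67×68 + 0.77×368 = 849.4 + 410.04 + 1201.56 + 283.36 = 2744.36
ΣP(2021)·Q(2020) = 2.74×290 + 6.12×76 + 17.67×66 + 0.77×398 = 794.6 + 465.12 + 1166.22 + 306.46 = 2732.4
Index = 2744.36 / 2732.4 × 100 = 100.4377

100.44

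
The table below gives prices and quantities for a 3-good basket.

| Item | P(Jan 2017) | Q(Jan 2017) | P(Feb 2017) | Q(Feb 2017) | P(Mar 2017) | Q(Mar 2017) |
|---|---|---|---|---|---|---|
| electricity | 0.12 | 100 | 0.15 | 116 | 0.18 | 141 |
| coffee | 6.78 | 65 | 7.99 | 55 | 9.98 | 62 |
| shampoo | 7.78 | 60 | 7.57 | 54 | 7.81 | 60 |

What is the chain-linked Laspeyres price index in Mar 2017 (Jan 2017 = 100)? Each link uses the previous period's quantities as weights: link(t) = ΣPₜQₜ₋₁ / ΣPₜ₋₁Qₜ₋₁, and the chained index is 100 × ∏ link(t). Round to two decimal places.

Link Jan 2017→Feb 2017:
ΣP(Feb 2017)Q(Jan 2017) = 0.15×100 + 7.99×65 + 7.57×60 = 15 + 519.35 + 454.2 = 988.55
ΣP(Jan 2017)Q(Jan 2017) = 0.12×100 + 6.78×65 + 7.78×60 = 12 + 440.7 + 466.8 = 919.5
link = 988.55/919.5 = 1.075095
Link Feb 2017→Mar 2017:
ΣP(Mar 2017)Q(Feb 2017) = 0.18×116 + 9.98×55 + 7.81×54 = 20.88 + 548.9 + 421.74 = 991.52
ΣP(Feb 2017)Q(Feb 2017) = 0.15×116 + 7.99×55 + 7.57×54 = 17.4 + 439.45 + 408.78 = 865.63
link = 991.52/865.63 = 1.145432
Chained index = 100 × 1.075095 × 1.145432 = 123.1448

123.14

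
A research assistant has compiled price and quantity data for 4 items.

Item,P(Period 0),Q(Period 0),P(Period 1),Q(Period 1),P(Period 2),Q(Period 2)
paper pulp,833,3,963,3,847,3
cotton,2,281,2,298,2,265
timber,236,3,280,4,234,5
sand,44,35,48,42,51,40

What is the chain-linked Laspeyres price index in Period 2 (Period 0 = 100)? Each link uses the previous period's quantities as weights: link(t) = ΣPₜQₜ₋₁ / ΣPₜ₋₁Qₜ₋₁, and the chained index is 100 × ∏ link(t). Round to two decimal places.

105.57

Link Period 0→Period 1:
ΣP(Period 1)Q(Period 0) = 963×3 + 2×281 + 280×3 + 48×35 = 2889 + 562 + 840 + 1680 = 5971
ΣP(Period 0)Q(Period 0) = 833×3 + 2×281 + 236×3 + 44×35 = 2499 + 562 + 708 + 1540 = 5309
link = 5971/5309 = 1.124694
Link Period 1→Period 2:
ΣP(Period 2)Q(Period 1) = 847×3 + 2×298 + 234×4 + 51×42 = 2541 + 596 + 936 + 2142 = 6215
ΣP(Period 1)Q(Period 1) = 963×3 + 2×298 + 280×4 + 48×42 = 2889 + 596 + 1120 + 2016 = 6621
link = 6215/6621 = 0.938680
Chained index = 100 × 1.124694 × 0.938680 = 105.5728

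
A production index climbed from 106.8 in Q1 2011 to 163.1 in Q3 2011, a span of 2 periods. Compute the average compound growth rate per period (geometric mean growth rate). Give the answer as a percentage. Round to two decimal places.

Growth factor = (163.1/106.8)^(1/2) = (1.527154)^(1/2) = 1.235781
Growth rate = 1.235781 − 1 = 0.235781 = 23.5781%

23.58%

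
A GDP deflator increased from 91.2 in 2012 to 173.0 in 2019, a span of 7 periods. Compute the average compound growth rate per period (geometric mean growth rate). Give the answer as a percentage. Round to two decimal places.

9.58%

Growth factor = (173.0/91.2)^(1/7) = (1.896930)^(1/7) = 1.095776
Growth rate = 1.095776 − 1 = 0.095776 = 9.5776%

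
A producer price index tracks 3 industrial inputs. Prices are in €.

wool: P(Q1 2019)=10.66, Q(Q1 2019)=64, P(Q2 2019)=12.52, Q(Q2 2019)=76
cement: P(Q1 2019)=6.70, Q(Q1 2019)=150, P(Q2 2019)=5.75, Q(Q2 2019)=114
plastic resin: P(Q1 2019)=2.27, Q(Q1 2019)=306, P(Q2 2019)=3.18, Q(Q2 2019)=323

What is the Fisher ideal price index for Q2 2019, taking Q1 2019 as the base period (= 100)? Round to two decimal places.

112.43

Laspeyres component (base-period weights):
ΣP(Q2 2019)Q(Q1 2019) = 12.52×64 + 5.75×150 + 3.18×306 = 801.28 + 862.5 + 973.08 = 2636.86
ΣP(Q1 2019)Q(Q1 2019) = 10.66×64 + 6.70×150 + 2.27×306 = 682.24 + 1005 + 694.62 = 2381.86
L = 2636.86 / 2381.86 × 100 = 110.7059
Paasche component (current-period weights):
ΣP(Q2 2019)Q(Q2 2019) = 12.52×76 + 5.75×114 + 3.18×323 = 951.52 + 655.5 + 1027.14 = 2634.16
ΣP(Q1 2019)Q(Q2 2019) = 10.66×76 + 6.70×114 + 2.27×323 = 810.16 + 763.8 + 733.21 = 2307.17
P = 2634.16 / 2307.17 × 100 = 114.1728
Fisher = √(L × P) = √(110.7059 × 114.1728) = 112.4260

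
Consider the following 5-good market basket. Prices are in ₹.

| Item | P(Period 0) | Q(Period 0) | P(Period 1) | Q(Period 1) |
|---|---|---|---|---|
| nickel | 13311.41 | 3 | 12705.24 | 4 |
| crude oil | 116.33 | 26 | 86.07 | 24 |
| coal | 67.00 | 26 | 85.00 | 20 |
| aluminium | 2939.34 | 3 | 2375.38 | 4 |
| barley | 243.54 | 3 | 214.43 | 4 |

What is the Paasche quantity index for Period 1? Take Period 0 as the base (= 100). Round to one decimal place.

Paasche quantity index uses current-period prices as weights.
ΣP(Period 1)·Q(Period 1) = 12705.24×4 + 86.07×24 + 85.00×20 + 2375.38×4 + 214.43×4 = 50820.96 + 2065.68 + 1700 + 9501.52 + 857.72 = 64945.88
ΣP(Period 1)·Q(Period 0) = 12705.24×3 + 86.07×26 + 85.00×26 + 2375.38×3 + 214.43×3 = 38115.72 + 2237.82 + 2210 + 7126.14 + 643.29 = 50332.97
Index = 64945.88 / 50332.97 × 100 = 129.0325

129.0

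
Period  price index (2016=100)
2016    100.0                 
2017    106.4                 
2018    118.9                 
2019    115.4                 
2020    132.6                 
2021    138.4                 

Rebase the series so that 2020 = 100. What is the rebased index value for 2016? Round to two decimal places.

Rebased(2016) = 100.0 / 132.6 × 100 = 75.4148

75.41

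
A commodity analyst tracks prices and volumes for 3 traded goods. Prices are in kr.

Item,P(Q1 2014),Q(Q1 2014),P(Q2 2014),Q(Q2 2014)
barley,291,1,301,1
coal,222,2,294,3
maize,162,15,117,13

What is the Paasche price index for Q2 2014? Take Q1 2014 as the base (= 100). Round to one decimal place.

Paasche price index uses current-period quantities as weights.
ΣP(Q2 2014)·Q(Q2 2014) = 301×1 + 294×3 + 117×13 = 301 + 882 + 1521 = 2704
ΣP(Q1 2014)·Q(Q2 2014) = 291×1 + 222×3 + 162×13 = 291 + 666 + 2106 = 3063
Index = 2704 / 3063 × 100 = 88.2795

88.3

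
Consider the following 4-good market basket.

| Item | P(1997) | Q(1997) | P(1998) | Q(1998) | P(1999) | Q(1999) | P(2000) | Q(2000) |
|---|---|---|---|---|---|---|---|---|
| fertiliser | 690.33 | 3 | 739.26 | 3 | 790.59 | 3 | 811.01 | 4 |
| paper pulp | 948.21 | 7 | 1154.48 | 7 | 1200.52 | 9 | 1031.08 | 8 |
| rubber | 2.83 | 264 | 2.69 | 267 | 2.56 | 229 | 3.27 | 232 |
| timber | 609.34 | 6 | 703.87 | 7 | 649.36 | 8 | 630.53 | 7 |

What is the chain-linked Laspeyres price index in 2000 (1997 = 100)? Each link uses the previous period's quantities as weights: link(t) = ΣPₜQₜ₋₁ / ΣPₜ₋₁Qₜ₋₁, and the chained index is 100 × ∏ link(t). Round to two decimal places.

107.68

Link 1997→1998:
ΣP(1998)Q(1997) = 739.26×3 + 1154.48×7 + 2.69×264 + 703.87×6 = 2217.78 + 8081.36 + 710.16 + 4223.22 = 15232.52
ΣP(1997)Q(1997) = 690.33×3 + 948.21×7 + 2.83×264 + 609.34×6 = 2070.99 + 6637.47 + 747.12 + 3656.04 = 13111.62
link = 15232.52/13111.62 = 1.161757
Link 1998→1999:
ΣP(1999)Q(1998) = 790.59×3 + 1200.52×7 + 2.56×267 + 649.36×7 = 2371.77 + 8403.64 + 683.52 + 4545.52 = 16004.45
ΣP(1998)Q(1998) = 739.26×3 + 1154.48×7 + 2.69×267 + 703.87×7 = 2217.78 + 8081.36 + 718.23 + 4927.09 = 15944.46
link = 16004.45/15944.46 = 1.003762
Link 1999→2000:
ΣP(2000)Q(1999) = 811.01×3 + 1031.08×9 + 3.27×229 + 630.53×8 = 2433.03 + 9279.72 + 748.83 + 5044.24 = 17505.82
ΣP(1999)Q(1999) = 790.59×3 + 1200.52×9 + 2.56×229 + 649.36×8 = 2371.77 + 10804.68 + 586.24 + 5194.88 = 18957.57
link = 17505.82/18957.57 = 0.923421
Chained index = 100 × 1.161757 × 1.003762 × 0.923421 = 107.6827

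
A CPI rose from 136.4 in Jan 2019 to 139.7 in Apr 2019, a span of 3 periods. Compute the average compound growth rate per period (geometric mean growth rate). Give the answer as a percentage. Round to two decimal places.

0.80%

Growth factor = (139.7/136.4)^(1/3) = (1.024194)^(1/3) = 1.008000
Growth rate = 1.008000 − 1 = 0.008000 = 0.8000%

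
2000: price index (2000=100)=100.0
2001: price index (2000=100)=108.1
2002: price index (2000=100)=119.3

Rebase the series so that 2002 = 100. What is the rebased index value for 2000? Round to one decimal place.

Rebased(2000) = 100.0 / 119.3 × 100 = 83.8223

83.8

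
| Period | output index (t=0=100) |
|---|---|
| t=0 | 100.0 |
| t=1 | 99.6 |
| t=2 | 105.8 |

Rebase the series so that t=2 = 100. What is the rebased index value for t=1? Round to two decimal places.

Rebased(t=1) = 99.6 / 105.8 × 100 = 94.1399

94.14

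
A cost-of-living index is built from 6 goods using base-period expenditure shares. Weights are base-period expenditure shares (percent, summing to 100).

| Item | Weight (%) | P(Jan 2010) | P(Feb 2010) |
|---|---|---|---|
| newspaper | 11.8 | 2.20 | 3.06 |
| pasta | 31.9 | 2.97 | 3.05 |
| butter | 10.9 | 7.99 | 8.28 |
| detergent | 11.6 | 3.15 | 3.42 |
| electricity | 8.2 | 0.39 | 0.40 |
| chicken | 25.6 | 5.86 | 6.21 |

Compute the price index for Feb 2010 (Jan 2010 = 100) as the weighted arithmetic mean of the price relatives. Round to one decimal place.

108.6

newspaper: 11.8 × (3.06/2.20) = 11.8 × 1.390909 = 16.4127
pasta: 31.9 × (3.05/2.97) = 31.9 × 1.026936 = 32.7593
butter: 10.9 × (8.28/7.99) = 10.9 × 1.036295 = 11.2956
detergent: 11.6 × (3.42/3.15) = 11.6 × 1.085714 = 12.5943
electricity: 8.2 × (0.40/0.39) = 8.2 × 1.025641 = 8.4103
chicken: 25.6 × (6.21/5.86) = 25.6 × 1.059727 = 27.1290
Index = Σ wᵢ·(p₁ᵢ/p₀ᵢ) = 16.4127 + 32.7593 + 11.2956 + 12.5943 + 8.4103 + 27.1290 = 108.6012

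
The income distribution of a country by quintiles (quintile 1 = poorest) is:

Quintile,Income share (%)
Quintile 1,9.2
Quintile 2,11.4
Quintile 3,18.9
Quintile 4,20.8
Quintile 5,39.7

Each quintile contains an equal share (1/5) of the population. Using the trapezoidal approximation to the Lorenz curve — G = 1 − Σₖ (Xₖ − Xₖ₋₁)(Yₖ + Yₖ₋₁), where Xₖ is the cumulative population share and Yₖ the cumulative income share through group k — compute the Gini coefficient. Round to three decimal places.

0.282

Cumulative income shares Yₖ: 0.0920, 0.2060, 0.3950, 0.6030, 1.0000
Σ (Xₖ−Xₖ₋₁)(Yₖ+Yₖ₋₁) = (1/5)(0.0920+0.0000) + (1/5)(0.2060+0.0920) + (1/5)(0.3950+0.2060) + (1/5)(0.6030+0.3950) + (1/5)(1.0000+0.6030)
  = 0.0184 + 0.0596 + 0.1202 + 0.1996 + 0.3206 = 0.7184
G = 1 − 0.7184 = 0.2816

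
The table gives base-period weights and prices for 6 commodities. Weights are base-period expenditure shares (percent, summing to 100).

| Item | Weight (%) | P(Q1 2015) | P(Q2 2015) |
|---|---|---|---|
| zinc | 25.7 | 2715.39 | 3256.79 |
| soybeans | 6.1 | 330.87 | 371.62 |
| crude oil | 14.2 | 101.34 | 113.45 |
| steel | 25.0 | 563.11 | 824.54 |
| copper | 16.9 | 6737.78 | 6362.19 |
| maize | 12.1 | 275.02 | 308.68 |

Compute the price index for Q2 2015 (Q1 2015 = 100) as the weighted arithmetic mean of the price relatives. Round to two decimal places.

zinc: 25.7 × (3256.79/2715.39) = 25.7 × 1.199382 = 30.8241
soybeans: 6.1 × (371.62/330.87) = 6.1 × 1.123160 = 6.8513
crude oil: 14.2 × (113.45/101.34) = 14.2 × 1.119499 = 15.8969
steel: 25.0 × (824.54/563.11) = 25.0 × 1.464261 = 36.6065
copper: 16.9 × (6362.19/6737.78) = 16.9 × 0.944256 = 15.9579
maize: 12.1 × (308.68/275.02) = 12.1 × 1.122391 = 13.5809
Index = Σ wᵢ·(p₁ᵢ/p₀ᵢ) = 30.8241 + 6.8513 + 15.8969 + 36.6065 + 15.9579 + 13.5809 = 119.7177

119.72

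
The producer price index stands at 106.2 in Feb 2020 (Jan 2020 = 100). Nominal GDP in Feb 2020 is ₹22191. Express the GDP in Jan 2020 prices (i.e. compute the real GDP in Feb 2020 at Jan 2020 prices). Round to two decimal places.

20895.48

Real = Nominal ÷ (Index/100) = 22191 ÷ (106.2/100)
     = 22191 ÷ 1.062 = 20895.4802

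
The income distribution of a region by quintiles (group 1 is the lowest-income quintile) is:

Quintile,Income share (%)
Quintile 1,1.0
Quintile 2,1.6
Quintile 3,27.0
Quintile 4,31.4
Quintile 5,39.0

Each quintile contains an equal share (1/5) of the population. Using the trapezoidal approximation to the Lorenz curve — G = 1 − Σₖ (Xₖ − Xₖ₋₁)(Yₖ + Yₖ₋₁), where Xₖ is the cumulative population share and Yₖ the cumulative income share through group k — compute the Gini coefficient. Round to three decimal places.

0.423

Cumulative income shares Yₖ: 0.0100, 0.0260, 0.2960, 0.6100, 1.0000
Σ (Xₖ−Xₖ₋₁)(Yₖ+Yₖ₋₁) = (1/5)(0.0100+0.0000) + (1/5)(0.0260+0.0100) + (1/5)(0.2960+0.0260) + (1/5)(0.6100+0.2960) + (1/5)(1.0000+0.6100)
  = 0.0020 + 0.0072 + 0.0644 + 0.1812 + 0.3220 = 0.5768
G = 1 − 0.5768 = 0.4232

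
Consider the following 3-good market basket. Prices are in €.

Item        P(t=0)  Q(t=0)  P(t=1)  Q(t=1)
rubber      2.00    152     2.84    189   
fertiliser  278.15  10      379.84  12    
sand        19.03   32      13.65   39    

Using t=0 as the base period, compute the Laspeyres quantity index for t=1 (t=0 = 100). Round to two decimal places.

120.67

Laspeyres quantity index uses base-period prices as weights.
ΣP(t=0)·Q(t=1) = 2.00×189 + 278.15×12 + 19.03×39 = 378 + 3337.8 + 742.17 = 4457.97
ΣP(t=0)·Q(t=0) = 2.00×152 + 278.15×10 + 19.03×32 = 304 + 2781.5 + 608.96 = 3694.46
Index = 4457.97 / 3694.46 × 100 = 120.6663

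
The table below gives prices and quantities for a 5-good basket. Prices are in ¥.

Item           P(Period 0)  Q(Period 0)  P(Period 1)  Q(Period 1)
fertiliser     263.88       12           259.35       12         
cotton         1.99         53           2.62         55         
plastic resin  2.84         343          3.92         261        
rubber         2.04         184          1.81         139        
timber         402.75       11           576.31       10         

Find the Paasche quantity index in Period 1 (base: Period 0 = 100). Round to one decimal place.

91.4

Paasche quantity index uses current-period prices as weights.
ΣP(Period 1)·Q(Period 1) = 259.35×12 + 2.62×55 + 3.92×261 + 1.81×139 + 576.31×10 = 3112.2 + 144.1 + 1023.12 + 251.59 + 5763.1 = 10294.11
ΣP(Period 1)·Q(Period 0) = 259.35×12 + 2.62×53 + 3.92×343 + 1.81×184 + 576.31×11 = 3112.2 + 138.86 + 1344.56 + 333.04 + 6339.41 = 11268.07
Index = 10294.11 / 11268.07 × 100 = 91.3565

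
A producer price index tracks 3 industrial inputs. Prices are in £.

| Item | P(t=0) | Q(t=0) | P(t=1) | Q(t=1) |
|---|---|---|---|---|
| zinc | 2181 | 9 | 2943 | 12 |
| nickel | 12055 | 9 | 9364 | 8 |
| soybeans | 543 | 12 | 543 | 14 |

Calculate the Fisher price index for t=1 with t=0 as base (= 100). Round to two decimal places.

88.78

Laspeyres component (base-period weights):
ΣP(t=1)Q(t=0) = 2943×9 + 9364×9 + 543×12 = 26487 + 84276 + 6516 = 117279
ΣP(t=0)Q(t=0) = 2181×9 + 12055×9 + 543×12 = 19629 + 108495 + 6516 = 134640
L = 117279 / 134640 × 100 = 87.1056
Paasche component (current-period weights):
ΣP(t=1)Q(t=1) = 2943×12 + 9364×8 + 543×14 = 35316 + 74912 + 7602 = 117830
ΣP(t=0)Q(t=1) = 2181×12 + 12055×8 + 543×14 = 26172 + 96440 + 7602 = 130214
P = 117830 / 130214 × 100 = 90.4895
Fisher = √(L × P) = √(87.1056 × 90.4895) = 88.7814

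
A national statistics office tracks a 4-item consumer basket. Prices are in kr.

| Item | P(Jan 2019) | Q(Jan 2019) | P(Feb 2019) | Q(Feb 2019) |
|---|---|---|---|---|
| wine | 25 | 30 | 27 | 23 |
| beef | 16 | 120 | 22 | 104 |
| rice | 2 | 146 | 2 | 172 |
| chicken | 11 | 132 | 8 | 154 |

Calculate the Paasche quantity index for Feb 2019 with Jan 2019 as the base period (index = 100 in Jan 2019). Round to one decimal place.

93.5

Paasche quantity index uses current-period prices as weights.
ΣP(Feb 2019)·Q(Feb 2019) = 27×23 + 22×104 + 2×172 + 8×154 = 621 + 2288 + 344 + 1232 = 4485
ΣP(Feb 2019)·Q(Jan 2019) = 27×30 + 22×120 + 2×146 + 8×132 = 810 + 2640 + 292 + 1056 = 4798
Index = 4485 / 4798 × 100 = 93.4764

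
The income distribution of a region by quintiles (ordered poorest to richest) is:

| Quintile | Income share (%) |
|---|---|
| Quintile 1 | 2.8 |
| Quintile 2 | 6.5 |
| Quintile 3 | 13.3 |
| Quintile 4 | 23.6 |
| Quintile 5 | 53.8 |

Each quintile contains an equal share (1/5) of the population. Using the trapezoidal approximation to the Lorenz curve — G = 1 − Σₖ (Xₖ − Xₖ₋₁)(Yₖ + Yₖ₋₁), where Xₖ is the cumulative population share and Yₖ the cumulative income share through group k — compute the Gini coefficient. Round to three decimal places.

Cumulative income shares Yₖ: 0.0280, 0.0930, 0.2260, 0.4620, 1.0000
Σ (Xₖ−Xₖ₋₁)(Yₖ+Yₖ₋₁) = (1/5)(0.0280+0.0000) + (1/5)(0.0930+0.0280) + (1/5)(0.2260+0.0930) + (1/5)(0.4620+0.2260) + (1/5)(1.0000+0.4620)
  = 0.0056 + 0.0242 + 0.0638 + 0.1376 + 0.2924 = 0.5236
G = 1 − 0.5236 = 0.4764

0.476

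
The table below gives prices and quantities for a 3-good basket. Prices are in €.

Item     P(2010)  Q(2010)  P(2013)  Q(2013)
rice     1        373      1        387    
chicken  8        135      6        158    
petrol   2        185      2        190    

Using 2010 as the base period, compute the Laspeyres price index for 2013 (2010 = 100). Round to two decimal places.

Laspeyres price index uses base-period quantities as weights.
ΣP(2013)·Q(2010) = 1×373 + 6×135 + 2×185 = 373 + 810 + 370 = 1553
ΣP(2010)·Q(2010) = 1×373 + 8×135 + 2×185 = 373 + 1080 + 370 = 1823
Index = 1553 / 1823 × 100 = 85.1892

85.19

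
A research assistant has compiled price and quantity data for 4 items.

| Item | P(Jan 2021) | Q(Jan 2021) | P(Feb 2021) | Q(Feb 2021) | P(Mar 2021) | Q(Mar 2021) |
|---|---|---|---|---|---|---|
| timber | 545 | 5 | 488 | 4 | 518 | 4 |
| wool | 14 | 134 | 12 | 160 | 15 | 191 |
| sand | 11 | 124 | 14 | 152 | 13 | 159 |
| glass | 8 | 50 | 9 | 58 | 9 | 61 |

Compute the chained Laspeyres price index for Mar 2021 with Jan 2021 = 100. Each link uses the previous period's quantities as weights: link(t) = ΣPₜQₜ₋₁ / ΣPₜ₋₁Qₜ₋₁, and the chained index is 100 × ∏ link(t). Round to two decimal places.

104.67

Link Jan 2021→Feb 2021:
ΣP(Feb 2021)Q(Jan 2021) = 488×5 + 12×134 + 14×124 + 9×50 = 2440 + 1608 + 1736 + 450 = 6234
ΣP(Jan 2021)Q(Jan 2021) = 545×5 + 14×134 + 11×124 + 8×50 = 2725 + 1876 + 1364 + 400 = 6365
link = 6234/6365 = 0.979419
Link Feb 2021→Mar 2021:
ΣP(Mar 2021)Q(Feb 2021) = 518×4 + 15×160 + 13×152 + 9×58 = 2072 + 2400 + 1976 + 522 = 6970
ΣP(Feb 2021)Q(Feb 2021) = 488×4 + 12×160 + 14×152 + 9×58 = 1952 + 1920 + 2128 + 522 = 6522
link = 6970/6522 = 1.068691
Chained index = 100 × 0.979419 × 1.068691 = 104.6696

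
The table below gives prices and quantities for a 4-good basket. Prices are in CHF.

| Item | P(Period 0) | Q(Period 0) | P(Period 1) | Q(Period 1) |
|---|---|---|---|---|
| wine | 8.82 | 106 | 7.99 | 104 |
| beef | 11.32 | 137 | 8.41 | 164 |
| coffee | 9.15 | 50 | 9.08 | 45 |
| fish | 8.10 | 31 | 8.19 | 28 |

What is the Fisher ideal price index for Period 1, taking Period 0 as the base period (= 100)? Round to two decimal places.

Laspeyres component (base-period weights):
ΣP(Period 1)Q(Period 0) = 7.99×106 + 8.41×137 + 9.08×50 + 8.19×31 = 846.94 + 1152.17 + 454 + 253.89 = 2707
ΣP(Period 0)Q(Period 0) = 8.82×106 + 11.32×137 + 9.15×50 + 8.10×31 = 934.92 + 1550.84 + 457.5 + 251.1 = 3194.36
L = 2707 / 3194.36 × 100 = 84.7431
Paasche component (current-period weights):
ΣP(Period 1)Q(Period 1) = 7.99×104 + 8.41×164 + 9.08×45 + 8.19×28 = 830.96 + 1379.24 + 408.6 + 229.32 = 2848.12
ΣP(Period 0)Q(Period 1) = 8.82×104 + 11.32×164 + 9.15×45 + 8.10×28 = 917.28 + 1856.48 + 411.75 + 226.8 = 3412.31
P = 2848.12 / 3412.31 × 100 = 83.4660
Fisher = √(L × P) = √(84.7431 × 83.4660) = 84.1022

84.10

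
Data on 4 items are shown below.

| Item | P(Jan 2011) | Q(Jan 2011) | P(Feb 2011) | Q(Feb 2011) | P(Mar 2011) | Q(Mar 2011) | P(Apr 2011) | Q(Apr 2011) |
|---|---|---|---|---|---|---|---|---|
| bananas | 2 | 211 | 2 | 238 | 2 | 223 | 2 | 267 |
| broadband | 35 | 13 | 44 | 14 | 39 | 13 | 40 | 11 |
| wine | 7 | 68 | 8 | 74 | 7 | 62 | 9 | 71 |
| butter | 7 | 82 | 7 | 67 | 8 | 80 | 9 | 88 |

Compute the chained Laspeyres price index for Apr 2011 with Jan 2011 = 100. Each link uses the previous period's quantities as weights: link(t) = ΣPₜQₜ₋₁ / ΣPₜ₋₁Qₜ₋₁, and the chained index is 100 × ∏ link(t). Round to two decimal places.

116.99

Link Jan 2011→Feb 2011:
ΣP(Feb 2011)Q(Jan 2011) = 2×211 + 44×13 + 8×68 + 7×82 = 422 + 572 + 544 + 574 = 2112
ΣP(Jan 2011)Q(Jan 2011) = 2×211 + 35×13 + 7×68 + 7×82 = 422 + 455 + 476 + 574 = 1927
link = 2112/1927 = 1.096004
Link Feb 2011→Mar 2011:
ΣP(Mar 2011)Q(Feb 2011) = 2×238 + 39×14 + 7×74 + 8×67 = 476 + 546 + 518 + 536 = 2076
ΣP(Feb 2011)Q(Feb 2011) = 2×238 + 44×14 + 8×74 + 7×67 = 476 + 616 + 592 + 469 = 2153
link = 2076/2153 = 0.964236
Link Mar 2011→Apr 2011:
ΣP(Apr 2011)Q(Mar 2011) = 2×223 + 40×13 + 9×62 + 9×80 = 446 + 520 + 558 + 720 = 2244
ΣP(Mar 2011)Q(Mar 2011) = 2×223 + 39×13 + 7×62 + 8×80 = 446 + 507 + 434 + 640 = 2027
link = 2244/2027 = 1.107055
Chained index = 100 × 1.096004 × 0.964236 × 1.107055 = 116.9943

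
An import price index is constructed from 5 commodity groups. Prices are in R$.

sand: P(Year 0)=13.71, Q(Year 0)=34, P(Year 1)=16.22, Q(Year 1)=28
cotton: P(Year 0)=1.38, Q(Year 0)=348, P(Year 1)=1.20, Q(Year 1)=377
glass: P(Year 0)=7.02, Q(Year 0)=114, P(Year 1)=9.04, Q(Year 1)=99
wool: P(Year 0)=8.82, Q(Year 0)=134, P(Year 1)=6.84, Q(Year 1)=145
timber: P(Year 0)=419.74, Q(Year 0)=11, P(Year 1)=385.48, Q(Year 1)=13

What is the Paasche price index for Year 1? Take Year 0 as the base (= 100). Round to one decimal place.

93.6

Paasche price index uses current-period quantities as weights.
ΣP(Year 1)·Q(Year 1) = 16.22×28 + 1.20×377 + 9.04×99 + 6.84×145 + 385.48×13 = 454.16 + 452.4 + 894.96 + 991.8 + 5011.24 = 7804.56
ΣP(Year 0)·Q(Year 1) = 13.71×28 + 1.38×377 + 7.02×99 + 8.82×145 + 419.74×13 = 383.88 + 520.26 + 694.98 + 1278.9 + 5456.62 = 8334.64
Index = 7804.56 / 8334.64 × 100 = 93.6400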